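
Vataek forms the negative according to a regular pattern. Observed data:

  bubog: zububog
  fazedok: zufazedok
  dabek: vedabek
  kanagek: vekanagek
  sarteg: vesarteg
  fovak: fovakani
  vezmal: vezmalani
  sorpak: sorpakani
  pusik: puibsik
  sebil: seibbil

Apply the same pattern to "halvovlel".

vehalvovlel

fazedok and dabek both end in -k yet inflect differently (zufazedok, vedabek), so the final letter is not what conditions the rule; the last vowel is.
"halvovlel" has last vowel 'e'. The stems whose last vowel is 'e' (dabek → vedabek, kanagek → vekanagek, sarteg → vesarteg) add the prefix ve-.
So halvovlel → vehalvovlel.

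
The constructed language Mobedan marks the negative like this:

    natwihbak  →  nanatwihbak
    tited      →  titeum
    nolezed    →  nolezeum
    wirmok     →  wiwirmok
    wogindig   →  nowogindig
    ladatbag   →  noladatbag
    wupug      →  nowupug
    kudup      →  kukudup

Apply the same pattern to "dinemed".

dinemeum

ladatbag and natwihbak both have last vowel 'a' yet inflect differently (noladatbag, nanatwihbak), so the last vowel is not what conditions the rule; the final letter is.
"dinemed" ends in -d. The stems ending in -d (tited → titeum, nolezed → nolezeum) drop the final letter and add -um.
So dinemed → dinemeum.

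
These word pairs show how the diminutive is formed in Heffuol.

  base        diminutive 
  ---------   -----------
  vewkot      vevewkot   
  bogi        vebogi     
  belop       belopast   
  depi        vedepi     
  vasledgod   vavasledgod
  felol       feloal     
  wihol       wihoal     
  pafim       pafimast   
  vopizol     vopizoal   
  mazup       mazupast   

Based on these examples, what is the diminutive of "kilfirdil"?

vopizol and belop both have last vowel 'o' yet inflect differently (vopizoal, belopast), so the last vowel is not what conditions the rule; the final letter is.
"kilfirdil" ends in -l. The stems ending in -l (vopizol → vopizoal, felol → feloal, wihol → wihoal) drop the final letter and add -al.
So kilfirdil → kilfirdial.

kilfirdial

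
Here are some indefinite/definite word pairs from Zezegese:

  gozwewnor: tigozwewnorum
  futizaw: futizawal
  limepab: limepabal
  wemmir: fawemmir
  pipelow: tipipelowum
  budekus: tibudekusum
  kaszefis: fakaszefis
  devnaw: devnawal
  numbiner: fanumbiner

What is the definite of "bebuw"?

tibebuwum

"bebuw" has last vowel 'u'. The one such stem in the data (budekus → tibudekusum) adds ti- … -um around the stem, so the same rule applies.
So bebuw → tibebuwum.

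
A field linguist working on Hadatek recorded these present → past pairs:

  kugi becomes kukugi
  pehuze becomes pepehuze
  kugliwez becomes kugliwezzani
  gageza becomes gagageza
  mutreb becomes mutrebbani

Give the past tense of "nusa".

nunusa

kugliwez and pehuze both have last vowel 'e' yet inflect differently (kugliwezzani, pepehuze), so the last vowel is not what conditions the rule; whether the stem ends in a vowel or a consonant is.
"nusa" ends in a vowel. The stems ending in a vowel (kugi → kukugi, gageza → gagageza, pehuze → pepehuze) repeat the first consonant+vowel as a prefix.
The other pattern: stems ending in a consonant double the final consonant and add -ani.
So nusa → nunusa.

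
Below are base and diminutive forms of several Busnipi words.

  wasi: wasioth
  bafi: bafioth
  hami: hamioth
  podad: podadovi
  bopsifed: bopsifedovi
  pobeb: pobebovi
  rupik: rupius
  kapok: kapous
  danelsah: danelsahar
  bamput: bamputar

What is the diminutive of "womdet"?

womdetar

wasi and rupik both have last vowel 'i' yet inflect differently (wasioth, rupius), so the last vowel is not what conditions the rule; the final letter is.
"womdet" ends in -t. The one such stem in the data (bamput → bamputar) adds -ar, so the same rule applies.
So womdet → womdetar.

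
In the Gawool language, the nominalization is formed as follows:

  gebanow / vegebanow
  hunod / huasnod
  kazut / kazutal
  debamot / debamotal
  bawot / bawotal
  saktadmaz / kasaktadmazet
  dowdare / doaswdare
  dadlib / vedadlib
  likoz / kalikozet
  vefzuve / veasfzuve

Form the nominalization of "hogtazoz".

kahogtazozet

hunod and likoz both have last vowel 'o' yet inflect differently (huasnod, kalikozet), so the last vowel is not what conditions the rule; the final letter is.
"hogtazoz" ends in -z. The stems ending in -z (saktadmaz → kasaktadmazet, likoz → kalikozet) add ka- … -et around the stem.
So hogtazoz → kahogtazozet.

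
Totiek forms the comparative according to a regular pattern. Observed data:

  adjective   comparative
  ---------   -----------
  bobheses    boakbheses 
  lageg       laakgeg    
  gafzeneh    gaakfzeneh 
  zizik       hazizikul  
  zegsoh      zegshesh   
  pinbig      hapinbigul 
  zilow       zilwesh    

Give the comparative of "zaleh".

pinbig and lageg both end in -g yet inflect differently (hapinbigul, laakgeg), so the final letter is not what conditions the rule; the last vowel is.
"zaleh" has last vowel 'e'. The stems whose last vowel is 'e' (bobheses → boakbheses, lageg → laakgeg, gafzeneh → gaakfzeneh) insert -ak- after the first vowel.
The other patterns: stems whose last vowel is 'i' add ha- … -ul around the stem; stems whose last vowel is 'o' delete the last vowel and add -esh.
So zaleh → zaakleh.

zaakleh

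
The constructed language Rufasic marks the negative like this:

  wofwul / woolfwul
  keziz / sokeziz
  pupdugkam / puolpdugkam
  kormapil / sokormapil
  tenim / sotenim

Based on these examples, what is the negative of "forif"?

soforif

tenim and pupdugkam both end in -m yet inflect differently (sotenim, puolpdugkam), so the final letter is not what conditions the rule; the last vowel is.
"forif" has last vowel 'i'. The stems whose last vowel is 'i' (keziz → sokeziz, kormapil → sokormapil, tenim → sotenim) add the prefix so-.
The other pattern: stems whose last vowel is 'a' or 'u' insert -ol- after the first vowel.
So forif → soforif.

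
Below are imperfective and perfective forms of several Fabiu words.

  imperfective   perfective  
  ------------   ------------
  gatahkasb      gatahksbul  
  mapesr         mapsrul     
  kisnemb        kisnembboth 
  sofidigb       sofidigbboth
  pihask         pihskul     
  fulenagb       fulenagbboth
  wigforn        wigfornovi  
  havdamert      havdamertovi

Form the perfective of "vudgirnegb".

vudgirnegbboth

gatahkasb and kisnemb both end in -b yet inflect differently (gatahksbul, kisnembboth), so the final letter is not what conditions the rule; the second-to-last letter is.
"vudgirnegb" has second-to-last letter 'g'. The stems whose second-to-last letter is 'g' (fulenagb → fulenagbboth, sofidigb → sofidigbboth) double the final consonant and add -oth.
The other patterns: stems whose second-to-last letter is 'r' add -ovi; stems whose second-to-last letter is 's' delete the last vowel and add -ul.
So vudgirnegb → vudgirnegbboth.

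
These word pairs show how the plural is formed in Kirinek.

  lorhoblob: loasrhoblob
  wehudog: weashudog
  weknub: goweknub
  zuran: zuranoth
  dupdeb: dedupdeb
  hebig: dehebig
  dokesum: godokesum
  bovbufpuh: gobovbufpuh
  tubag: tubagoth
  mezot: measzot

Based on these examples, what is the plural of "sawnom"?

saaswnom

"sawnom" has last vowel 'o'. The stems whose last vowel is 'o' (wehudog → weashudog, lorhoblob → loasrhoblob, mezot → measzot) insert -as- after the first vowel.
The other patterns: stems whose last vowel is 'e' or 'i' add the prefix de-; stems whose last vowel is 'a' add -oth; stems whose last vowel is 'u' add the prefix go-.
So sawnom → saaswnom.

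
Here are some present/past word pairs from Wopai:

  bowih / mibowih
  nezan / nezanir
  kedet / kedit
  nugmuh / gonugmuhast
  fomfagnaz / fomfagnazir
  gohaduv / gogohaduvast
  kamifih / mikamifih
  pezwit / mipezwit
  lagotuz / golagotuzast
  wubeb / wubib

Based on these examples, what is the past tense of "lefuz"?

golefuzast

lagotuz and fomfagnaz both end in -z yet inflect differently (golagotuzast, fomfagnazir), so the final letter is not what conditions the rule; the last vowel is.
"lefuz" has last vowel 'u'. The stems whose last vowel is 'u' (lagotuz → golagotuzast, nugmuh → gonugmuhast, gohaduv → gogohaduvast) add go- … -ast around the stem.
So lefuz → golefuzast.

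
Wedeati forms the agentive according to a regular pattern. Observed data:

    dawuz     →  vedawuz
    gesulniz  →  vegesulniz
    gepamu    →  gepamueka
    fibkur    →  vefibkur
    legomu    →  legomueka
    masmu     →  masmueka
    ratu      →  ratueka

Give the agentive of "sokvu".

sokvueka

"sokvu" ends in -u. The stems ending in -u (masmu → masmueka, ratu → ratueka, legomu → legomueka) add -eka.
The other pattern: stems ending in -r or -z add the prefix ve-.
So sokvu → sokvueka.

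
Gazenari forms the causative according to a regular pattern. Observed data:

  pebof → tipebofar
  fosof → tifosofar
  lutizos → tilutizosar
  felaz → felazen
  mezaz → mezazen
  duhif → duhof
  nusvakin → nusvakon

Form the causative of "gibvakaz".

pebof and duhif both end in -f yet inflect differently (tipebofar, duhof), so the final letter is not what conditions the rule; the last vowel is.
"gibvakaz" has last vowel 'a'. The stems whose last vowel is 'a' (felaz → felazen, mezaz → mezazen) add -en.
The other patterns: stems whose last vowel is 'o' add ti- … -ar around the stem; stems whose last vowel is 'i' change the last vowel to 'o'.
So gibvakaz → gibvakazen.

gibvakazen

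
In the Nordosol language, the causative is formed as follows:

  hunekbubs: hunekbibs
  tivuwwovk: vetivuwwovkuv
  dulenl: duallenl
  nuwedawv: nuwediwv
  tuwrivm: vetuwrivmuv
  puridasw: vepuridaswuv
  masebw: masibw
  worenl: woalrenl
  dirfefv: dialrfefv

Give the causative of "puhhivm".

vepuhhivmuv

"puhhivm" has second-to-last letter 'v'. The stems whose second-to-last letter is 'v' (tivuwwovk → vetivuwwovkuv, tuwrivm → vetuwrivmuv) add ve- … -uv around the stem.
So puhhivm → vepuhhivmuv.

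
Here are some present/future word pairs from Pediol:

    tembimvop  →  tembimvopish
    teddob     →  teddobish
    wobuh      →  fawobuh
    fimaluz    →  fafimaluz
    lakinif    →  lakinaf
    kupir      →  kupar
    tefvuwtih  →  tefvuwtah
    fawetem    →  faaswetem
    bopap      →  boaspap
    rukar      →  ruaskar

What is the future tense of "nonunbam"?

wobuh and tefvuwtih both end in -h yet inflect differently (fawobuh, tefvuwtah), so the final letter is not what conditions the rule; the last vowel is.
"nonunbam" has last vowel 'a'. The stems whose last vowel is 'a' (bopap → boaspap, rukar → ruaskar) insert -as- after the first vowel.
So nonunbam → noasnunbam.

noasnunbam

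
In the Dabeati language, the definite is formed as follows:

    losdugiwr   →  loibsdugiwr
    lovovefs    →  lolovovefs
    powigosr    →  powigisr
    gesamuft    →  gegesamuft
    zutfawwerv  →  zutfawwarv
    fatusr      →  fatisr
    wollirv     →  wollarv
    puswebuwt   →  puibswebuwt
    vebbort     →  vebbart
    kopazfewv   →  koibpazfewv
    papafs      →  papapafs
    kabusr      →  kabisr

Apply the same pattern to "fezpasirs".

fezpasars

vebbort and puswebuwt both end in -t yet inflect differently (vebbart, puibswebuwt), so the final letter is not what conditions the rule; the second-to-last letter is.
"fezpasirs" has second-to-last letter 'r'. The stems whose second-to-last letter is 'r' (vebbort → vebbart, zutfawwerv → zutfawwarv, wollirv → wollarv) change the last vowel to 'a'.
So fezpasirs → fezpasars.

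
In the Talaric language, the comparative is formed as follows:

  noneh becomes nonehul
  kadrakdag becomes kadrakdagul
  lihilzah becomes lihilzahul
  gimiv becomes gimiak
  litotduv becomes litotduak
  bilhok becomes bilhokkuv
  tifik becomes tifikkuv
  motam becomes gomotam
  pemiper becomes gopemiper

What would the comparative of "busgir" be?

gobusgir

"busgir" ends in -r. The one such stem in the data (pemiper → gopemiper) adds the prefix go-, so the same rule applies.
The other patterns: stems ending in -g or -h add -ul; stems ending in -v drop the final letter and add -ak; stems ending in -k double the final consonant and add -uv.
So busgir → gobusgir.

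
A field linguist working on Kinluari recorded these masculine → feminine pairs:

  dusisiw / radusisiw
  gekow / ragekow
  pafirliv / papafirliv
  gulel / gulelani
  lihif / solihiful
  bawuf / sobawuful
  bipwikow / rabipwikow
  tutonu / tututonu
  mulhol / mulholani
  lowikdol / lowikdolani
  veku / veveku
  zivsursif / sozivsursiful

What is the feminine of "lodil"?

lodilani

dusisiw and pafirliv both have last vowel 'i' yet inflect differently (radusisiw, papafirliv), so the last vowel is not what conditions the rule; the final letter is.
"lodil" ends in -l. The stems ending in -l (lowikdol → lowikdolani, mulhol → mulholani, gulel → gulelani) add -ani.
The other patterns: stems ending in -w add the prefix ra-; stems ending in -u or -v repeat the first consonant+vowel as a prefix; stems ending in -f add so- … -ul around the stem.
So lodil → lodilani.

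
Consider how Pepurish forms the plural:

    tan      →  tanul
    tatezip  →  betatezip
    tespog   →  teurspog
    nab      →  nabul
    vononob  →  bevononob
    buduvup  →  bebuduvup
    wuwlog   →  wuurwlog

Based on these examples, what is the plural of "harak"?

nab and vononob both end in -b yet inflect differently (nabul, bevononob), so the final letter is not what conditions the rule; the number of vowels is.
"harak" has 2 vowels. The stems with 2 vowels (wuwlog → wuurwlog, tespog → teurspog) insert -ur- after the first vowel.
So harak → haurrak.

haurrak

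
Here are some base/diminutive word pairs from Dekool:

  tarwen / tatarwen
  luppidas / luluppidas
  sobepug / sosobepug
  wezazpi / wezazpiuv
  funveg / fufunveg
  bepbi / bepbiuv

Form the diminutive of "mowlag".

momowlag

bepbi and tarwen both have 2 vowels yet inflect differently (bepbiuv, tatarwen), so the number of vowels is not what conditions the rule; the final letter is.
"mowlag" ends in -g. The stems ending in -g (sobepug → sosobepug, funveg → fufunveg) repeat the first consonant+vowel as a prefix.
The other pattern: stems ending in -i add -uv.
So mowlag → momowlag.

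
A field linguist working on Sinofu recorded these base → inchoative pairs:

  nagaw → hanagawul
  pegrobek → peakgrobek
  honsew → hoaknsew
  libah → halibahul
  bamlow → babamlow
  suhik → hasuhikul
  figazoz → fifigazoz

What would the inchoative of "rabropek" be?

raakbropek

honsew and bamlow both end in -w yet inflect differently (hoaknsew, babamlow), so the final letter is not what conditions the rule; the last vowel is.
"rabropek" has last vowel 'e'. The stems whose last vowel is 'e' (pegrobek → peakgrobek, honsew → hoaknsew) insert -ak- after the first vowel.
So rabropek → raakbropek.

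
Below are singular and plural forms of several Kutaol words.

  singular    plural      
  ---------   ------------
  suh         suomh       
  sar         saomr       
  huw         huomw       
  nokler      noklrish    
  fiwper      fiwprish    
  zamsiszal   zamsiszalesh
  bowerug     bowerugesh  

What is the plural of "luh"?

luomh

"luh" has 1 vowel. The stems with 1 vowel (suh → suomh, sar → saomr, huw → huomw) insert -om- after the first vowel.
The other patterns: stems with 2 vowels delete the last vowel and add -ish; stems with 3 vowels add -esh.
So luh → luomh.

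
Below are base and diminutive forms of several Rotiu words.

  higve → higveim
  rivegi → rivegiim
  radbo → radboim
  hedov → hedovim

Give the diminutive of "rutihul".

Every pair shown (higve → higveim, rivegi → rivegiim, radbo → radboim, …) follows the same rule: add -im.
So rutihul → rutihulim.

rutihulim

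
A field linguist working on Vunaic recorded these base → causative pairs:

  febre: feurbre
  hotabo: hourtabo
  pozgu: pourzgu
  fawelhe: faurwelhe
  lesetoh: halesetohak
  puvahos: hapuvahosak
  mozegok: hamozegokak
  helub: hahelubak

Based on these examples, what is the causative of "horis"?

hahorisak

hotabo and lesetoh both have last vowel 'o' yet inflect differently (hourtabo, halesetohak), so the last vowel is not what conditions the rule; whether the stem ends in a vowel or a consonant is.
"horis" ends in a consonant. The stems ending in a consonant (lesetoh → halesetohak, puvahos → hapuvahosak, mozegok → hamozegokak) add ha- … -ak around the stem.
The other pattern: stems ending in a vowel insert -ur- after the first vowel.
So horis → hahorisak.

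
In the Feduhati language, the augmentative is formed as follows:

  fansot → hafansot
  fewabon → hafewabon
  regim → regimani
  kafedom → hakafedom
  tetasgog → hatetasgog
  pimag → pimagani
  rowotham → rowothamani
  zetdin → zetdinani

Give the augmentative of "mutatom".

hamutatom

kafedom and regim both end in -m yet inflect differently (hakafedom, regimani), so the final letter is not what conditions the rule; the last vowel is.
"mutatom" has last vowel 'o'. The stems whose last vowel is 'o' (kafedom → hakafedom, fewabon → hafewabon, fansot → hafansot) add the prefix ha-.
So mutatom → hamutatom.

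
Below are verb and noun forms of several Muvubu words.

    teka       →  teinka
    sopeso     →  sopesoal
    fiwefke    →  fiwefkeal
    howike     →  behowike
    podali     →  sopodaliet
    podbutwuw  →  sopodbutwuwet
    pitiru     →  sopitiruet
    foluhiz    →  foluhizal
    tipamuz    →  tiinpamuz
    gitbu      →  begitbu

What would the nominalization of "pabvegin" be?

sopabveginet

pitiru and gitbu both end in -u yet inflect differently (sopitiruet, begitbu), so the final letter is not what conditions the rule; the first letter is.
"pabvegin" begins with p-. The stems beginning with p- (podbutwuw → sopodbutwuwet, pitiru → sopitiruet, podali → sopodaliet) add so- … -et around the stem.
The other patterns: stems beginning with f- or s- add -al; stems beginning with g- or h- add the prefix be-; stems beginning with t- insert -in- after the first vowel.
So pabvegin → sopabveginet.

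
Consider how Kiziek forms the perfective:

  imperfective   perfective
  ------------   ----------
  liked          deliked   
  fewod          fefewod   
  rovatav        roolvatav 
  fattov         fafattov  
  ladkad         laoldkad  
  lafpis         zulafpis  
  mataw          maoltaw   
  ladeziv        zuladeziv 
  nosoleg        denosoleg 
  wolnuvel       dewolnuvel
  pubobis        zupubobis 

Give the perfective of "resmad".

liked and ladkad both end in -d yet inflect differently (deliked, laoldkad), so the final letter is not what conditions the rule; the last vowel is.
"resmad" has last vowel 'a'. The stems whose last vowel is 'a' (rovatav → roolvatav, ladkad → laoldkad, mataw → maoltaw) insert -ol- after the first vowel.
So resmad → reolsmad.

reolsmad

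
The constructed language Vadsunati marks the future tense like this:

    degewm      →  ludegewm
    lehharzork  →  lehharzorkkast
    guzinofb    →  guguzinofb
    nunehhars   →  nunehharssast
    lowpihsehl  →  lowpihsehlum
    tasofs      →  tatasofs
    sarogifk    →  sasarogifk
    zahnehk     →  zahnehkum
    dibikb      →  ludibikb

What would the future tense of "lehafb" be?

zahnehk and lehharzork both end in -k yet inflect differently (zahnehkum, lehharzorkkast), so the final letter is not what conditions the rule; the second-to-last letter is.
"lehafb" has second-to-last letter 'f'. The stems whose second-to-last letter is 'f' (guzinofb → guguzinofb, tasofs → tatasofs, sarogifk → sasarogifk) repeat the first consonant+vowel as a prefix.
The other patterns: stems whose second-to-last letter is 'h' add -um; stems whose second-to-last letter is 'r' double the final consonant and add -ast; stems whose second-to-last letter is 'k' or 'w' add the prefix lu-.
So lehafb → lelehafb.

lelehafb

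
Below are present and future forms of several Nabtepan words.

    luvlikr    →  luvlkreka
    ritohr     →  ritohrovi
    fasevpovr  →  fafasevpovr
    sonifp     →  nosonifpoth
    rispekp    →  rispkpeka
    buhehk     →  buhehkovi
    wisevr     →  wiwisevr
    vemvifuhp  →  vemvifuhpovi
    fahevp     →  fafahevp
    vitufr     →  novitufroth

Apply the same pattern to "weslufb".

wisevr and ritohr both end in -r yet inflect differently (wiwisevr, ritohrovi), so the final letter is not what conditions the rule; the second-to-last letter is.
"weslufb" has second-to-last letter 'f'. The stems whose second-to-last letter is 'f' (sonifp → nosonifpoth, vitufr → novitufroth) add no- … -oth around the stem.
So weslufb → noweslufboth.

noweslufboth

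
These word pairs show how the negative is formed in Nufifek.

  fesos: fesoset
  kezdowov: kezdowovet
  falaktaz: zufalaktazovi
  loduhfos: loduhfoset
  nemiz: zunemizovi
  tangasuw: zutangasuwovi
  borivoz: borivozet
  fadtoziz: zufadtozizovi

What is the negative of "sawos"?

sawoset

borivoz and fadtoziz both end in -z yet inflect differently (borivozet, zufadtozizovi), so the final letter is not what conditions the rule; the last vowel is.
"sawos" has last vowel 'o'. The stems whose last vowel is 'o' (borivoz → borivozet, loduhfos → loduhfoset, kezdowov → kezdowovet) add -et.
The other pattern: stems whose last vowel is 'a', 'i' or 'u' add zu- … -ovi around the stem.
So sawos → sawoset.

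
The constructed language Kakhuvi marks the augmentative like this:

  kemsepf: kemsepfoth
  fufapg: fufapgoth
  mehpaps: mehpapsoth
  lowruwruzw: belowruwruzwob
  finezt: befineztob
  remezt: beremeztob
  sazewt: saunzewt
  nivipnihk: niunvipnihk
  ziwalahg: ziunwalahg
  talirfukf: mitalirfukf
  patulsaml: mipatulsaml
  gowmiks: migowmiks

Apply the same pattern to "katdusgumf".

mikatdusgumf

finezt and sazewt both end in -t yet inflect differently (befineztob, saunzewt), so the final letter is not what conditions the rule; the second-to-last letter is.
"katdusgumf" has second-to-last letter 'm'. The one such stem in the data (patulsaml → mipatulsaml) adds the prefix mi-, so the same rule applies.
The other patterns: stems whose second-to-last letter is 'p' add -oth; stems whose second-to-last letter is 'z' add be- … -ob around the stem; stems whose second-to-last letter is 'h' or 'w' insert -un- after the first vowel.
So katdusgumf → mikatdusgumf.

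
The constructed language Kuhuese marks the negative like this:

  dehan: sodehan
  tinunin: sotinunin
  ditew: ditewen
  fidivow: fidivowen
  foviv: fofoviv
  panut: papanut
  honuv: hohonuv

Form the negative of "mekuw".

mekuwen

tinunin and foviv both have last vowel 'i' yet inflect differently (sotinunin, fofoviv), so the last vowel is not what conditions the rule; the final letter is.
"mekuw" ends in -w. The stems ending in -w (ditew → ditewen, fidivow → fidivowen) add -en.
So mekuw → mekuwen.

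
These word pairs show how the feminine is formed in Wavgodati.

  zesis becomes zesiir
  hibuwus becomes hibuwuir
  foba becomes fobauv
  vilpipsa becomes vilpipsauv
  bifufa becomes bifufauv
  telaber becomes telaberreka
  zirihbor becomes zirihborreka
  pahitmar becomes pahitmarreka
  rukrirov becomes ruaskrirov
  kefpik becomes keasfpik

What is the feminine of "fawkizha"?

foba and pahitmar both have last vowel 'a' yet inflect differently (fobauv, pahitmarreka), so the last vowel is not what conditions the rule; the final letter is.
"fawkizha" ends in -a. The stems ending in -a (foba → fobauv, vilpipsa → vilpipsauv, bifufa → bifufauv) add -uv.
So fawkizha → fawkizhauv.

fawkizhauv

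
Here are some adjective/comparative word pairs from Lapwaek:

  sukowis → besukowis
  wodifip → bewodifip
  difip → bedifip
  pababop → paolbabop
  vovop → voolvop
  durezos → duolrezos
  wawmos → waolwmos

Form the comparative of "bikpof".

"bikpof" has last vowel 'o'. The stems whose last vowel is 'o' (pababop → paolbabop, vovop → voolvop, durezos → duolrezos) insert -ol- after the first vowel.
So bikpof → biolkpof.

biolkpof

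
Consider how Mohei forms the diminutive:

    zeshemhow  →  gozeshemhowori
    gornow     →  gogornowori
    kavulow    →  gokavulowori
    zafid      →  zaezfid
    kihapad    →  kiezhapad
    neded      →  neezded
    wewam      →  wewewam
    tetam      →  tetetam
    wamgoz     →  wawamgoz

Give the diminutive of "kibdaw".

gokibdawori

kihapad and wewam both have last vowel 'a' yet inflect differently (kiezhapad, wewewam), so the last vowel is not what conditions the rule; the final letter is.
"kibdaw" ends in -w. The stems ending in -w (zeshemhow → gozeshemhowori, gornow → gogornowori, kavulow → gokavulowori) add go- … -ori around the stem.
The other patterns: stems ending in -d insert -ez- after the first vowel; stems ending in -m or -z repeat the first consonant+vowel as a prefix.
So kibdaw → gokibdawori.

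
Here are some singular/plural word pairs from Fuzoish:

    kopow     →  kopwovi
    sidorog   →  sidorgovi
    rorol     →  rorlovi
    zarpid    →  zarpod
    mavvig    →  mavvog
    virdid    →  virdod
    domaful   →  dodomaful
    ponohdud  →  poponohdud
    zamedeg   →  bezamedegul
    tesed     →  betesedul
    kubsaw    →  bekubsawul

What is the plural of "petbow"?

sidorog and mavvig both end in -g yet inflect differently (sidorgovi, mavvog), so the final letter is not what conditions the rule; the last vowel is.
"petbow" has last vowel 'o'. The stems whose last vowel is 'o' (kopow → kopwovi, sidorog → sidorgovi, rorol → rorlovi) delete the last vowel and add -ovi.
The other patterns: stems whose last vowel is 'i' change the last vowel to 'o'; stems whose last vowel is 'u' repeat the first consonant+vowel as a prefix; stems whose last vowel is 'a' or 'e' add be- … -ul around the stem.
So petbow → petbwovi.

petbwovi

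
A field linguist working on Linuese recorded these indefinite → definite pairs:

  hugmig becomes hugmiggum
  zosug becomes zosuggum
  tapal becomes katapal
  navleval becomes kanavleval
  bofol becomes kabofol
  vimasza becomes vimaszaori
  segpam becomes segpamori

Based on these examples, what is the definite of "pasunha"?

"pasunha" ends in -a. The one such stem in the data (vimasza → vimaszaori) adds -ori, so the same rule applies.
The other patterns: stems ending in -g double the final consonant and add -um; stems ending in -l add the prefix ka-.
So pasunha → pasunhaori.

pasunhaori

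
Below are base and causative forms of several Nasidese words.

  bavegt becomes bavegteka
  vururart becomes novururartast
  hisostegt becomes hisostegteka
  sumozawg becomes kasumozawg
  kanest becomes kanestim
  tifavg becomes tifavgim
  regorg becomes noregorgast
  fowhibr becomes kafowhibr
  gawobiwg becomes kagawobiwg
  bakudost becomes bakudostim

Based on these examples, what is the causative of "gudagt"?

gudagteka

"gudagt" has second-to-last letter 'g'. The stems whose second-to-last letter is 'g' (bavegt → bavegteka, hisostegt → hisostegteka) add -eka.
So gudagt → gudagteka.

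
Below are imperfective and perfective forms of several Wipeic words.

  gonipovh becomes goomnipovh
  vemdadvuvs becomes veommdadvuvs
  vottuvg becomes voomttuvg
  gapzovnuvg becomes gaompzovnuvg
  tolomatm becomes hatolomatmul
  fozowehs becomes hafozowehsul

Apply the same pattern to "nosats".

hanosatsul

vemdadvuvs and fozowehs both end in -s yet inflect differently (veommdadvuvs, hafozowehsul), so the final letter is not what conditions the rule; the second-to-last letter is.
"nosats" has second-to-last letter 't'. The one such stem in the data (tolomatm → hatolomatmul) adds ha- … -ul around the stem, so the same rule applies.
The other pattern: stems whose second-to-last letter is 'v' insert -om- after the first vowel.
So nosats → hanosatsul.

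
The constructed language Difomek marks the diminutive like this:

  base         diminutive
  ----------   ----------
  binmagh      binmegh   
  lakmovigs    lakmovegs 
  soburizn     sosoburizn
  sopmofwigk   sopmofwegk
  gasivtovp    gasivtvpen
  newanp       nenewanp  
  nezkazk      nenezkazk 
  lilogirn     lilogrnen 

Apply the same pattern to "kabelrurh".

gasivtovp and newanp both end in -p yet inflect differently (gasivtvpen, nenewanp), so the final letter is not what conditions the rule; the second-to-last letter is.
"kabelrurh" has second-to-last letter 'r'. The one such stem in the data (lilogirn → lilogrnen) deletes the last vowel and adds -en (as does gasivtovp), so the same rule applies.
So kabelrurh → kabelrrhen.

kabelrrhen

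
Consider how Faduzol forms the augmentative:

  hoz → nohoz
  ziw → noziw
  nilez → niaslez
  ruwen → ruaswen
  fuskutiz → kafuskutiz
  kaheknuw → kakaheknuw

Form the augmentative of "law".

"law" has 1 vowel. The stems with 1 vowel (hoz → nohoz, ziw → noziw) add the prefix no-.
The other patterns: stems with 2 vowels insert -as- after the first vowel; stems with 3 vowels add the prefix ka-.
So law → nolaw.

nolaw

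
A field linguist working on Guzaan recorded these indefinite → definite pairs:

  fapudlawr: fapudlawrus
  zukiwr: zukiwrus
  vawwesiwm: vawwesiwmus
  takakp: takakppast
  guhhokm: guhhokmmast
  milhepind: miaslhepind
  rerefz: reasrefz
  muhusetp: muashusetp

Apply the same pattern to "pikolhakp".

pikolhakppast

vawwesiwm and guhhokm both end in -m yet inflect differently (vawwesiwmus, guhhokmmast), so the final letter is not what conditions the rule; the second-to-last letter is.
"pikolhakp" has second-to-last letter 'k'. The stems whose second-to-last letter is 'k' (takakp → takakppast, guhhokm → guhhokmmast) double the final consonant and add -ast.
So pikolhakp → pikolhakppast.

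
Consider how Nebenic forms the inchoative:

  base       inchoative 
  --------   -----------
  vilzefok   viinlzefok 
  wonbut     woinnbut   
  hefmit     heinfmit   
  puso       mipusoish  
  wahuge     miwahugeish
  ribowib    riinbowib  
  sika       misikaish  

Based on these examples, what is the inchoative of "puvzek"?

puinvzek

vilzefok and puso both have last vowel 'o' yet inflect differently (viinlzefok, mipusoish), so the last vowel is not what conditions the rule; whether the stem ends in a vowel or a consonant is.
"puvzek" ends in a consonant. The stems ending in a consonant (vilzefok → viinlzefok, ribowib → riinbowib, hefmit → heinfmit) insert -in- after the first vowel.
So puvzek → puinvzek.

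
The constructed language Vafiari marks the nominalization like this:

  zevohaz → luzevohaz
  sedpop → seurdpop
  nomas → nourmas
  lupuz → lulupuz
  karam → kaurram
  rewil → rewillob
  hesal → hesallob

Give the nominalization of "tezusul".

hesal and zevohaz both have last vowel 'a' yet inflect differently (hesallob, luzevohaz), so the last vowel is not what conditions the rule; the final letter is.
"tezusul" ends in -l. The stems ending in -l (hesal → hesallob, rewil → rewillob) double the final consonant and add -ob.
The other patterns: stems ending in -z add the prefix lu-; stems ending in -m, -p or -s insert -ur- after the first vowel.
So tezusul → tezusullob.

tezusullob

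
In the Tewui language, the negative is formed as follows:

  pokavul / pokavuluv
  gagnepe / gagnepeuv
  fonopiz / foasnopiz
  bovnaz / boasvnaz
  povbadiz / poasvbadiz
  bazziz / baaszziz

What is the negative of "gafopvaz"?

"gafopvaz" ends in -z. The stems ending in -z (povbadiz → poasvbadiz, fonopiz → foasnopiz, bovnaz → boasvnaz) insert -as- after the first vowel.
The other pattern: stems ending in -e or -l add -uv.
So gafopvaz → gaasfopvaz.

gaasfopvaz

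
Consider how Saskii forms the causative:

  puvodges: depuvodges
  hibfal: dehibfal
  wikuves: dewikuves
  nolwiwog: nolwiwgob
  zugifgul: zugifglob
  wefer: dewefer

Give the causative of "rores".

zugifgul and hibfal both end in -l yet inflect differently (zugifglob, dehibfal), so the final letter is not what conditions the rule; the last vowel is.
"rores" has last vowel 'e'. The stems whose last vowel is 'e' (wefer → dewefer, puvodges → depuvodges, wikuves → dewikuves) add the prefix de-.
The other pattern: stems whose last vowel is 'o' or 'u' delete the last vowel and add -ob.
So rores → derores.

derores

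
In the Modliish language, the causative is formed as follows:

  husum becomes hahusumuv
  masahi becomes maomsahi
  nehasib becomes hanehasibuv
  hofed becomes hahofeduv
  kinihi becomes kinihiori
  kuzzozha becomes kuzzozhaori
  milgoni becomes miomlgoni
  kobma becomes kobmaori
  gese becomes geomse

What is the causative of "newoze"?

"newoze" begins with n-. The one such stem in the data (nehasib → hanehasibuv) adds ha- … -uv around the stem, so the same rule applies.
So newoze → hanewozeuv.

hanewozeuv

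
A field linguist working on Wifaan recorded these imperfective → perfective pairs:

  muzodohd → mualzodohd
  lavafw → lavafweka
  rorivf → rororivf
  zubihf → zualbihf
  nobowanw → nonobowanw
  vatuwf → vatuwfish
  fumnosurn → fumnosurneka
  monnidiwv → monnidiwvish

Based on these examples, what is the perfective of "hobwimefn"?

hobwimefneka

zubihf and vatuwf both end in -f yet inflect differently (zualbihf, vatuwfish), so the final letter is not what conditions the rule; the second-to-last letter is.
"hobwimefn" has second-to-last letter 'f'. The one such stem in the data (lavafw → lavafweka) adds -eka, so the same rule applies.
So hobwimefn → hobwimefneka.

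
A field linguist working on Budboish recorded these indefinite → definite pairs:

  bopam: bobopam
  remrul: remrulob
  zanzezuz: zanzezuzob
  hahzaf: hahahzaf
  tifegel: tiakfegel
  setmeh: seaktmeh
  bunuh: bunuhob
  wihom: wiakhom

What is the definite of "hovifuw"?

hovifuwob

remrul and tifegel both end in -l yet inflect differently (remrulob, tiakfegel), so the final letter is not what conditions the rule; the last vowel is.
"hovifuw" has last vowel 'u'. The stems whose last vowel is 'u' (remrul → remrulob, bunuh → bunuhob, zanzezuz → zanzezuzob) add -ob.
The other patterns: stems whose last vowel is 'a' repeat the first consonant+vowel as a prefix; stems whose last vowel is 'e' or 'o' insert -ak- after the first vowel.
So hovifuw → hovifuwob.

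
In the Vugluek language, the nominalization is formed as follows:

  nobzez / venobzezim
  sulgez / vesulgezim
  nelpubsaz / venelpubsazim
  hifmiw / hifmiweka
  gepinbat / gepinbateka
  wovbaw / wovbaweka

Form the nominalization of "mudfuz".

vemudfuzim

"mudfuz" ends in -z. The stems ending in -z (nobzez → venobzezim, sulgez → vesulgezim, nelpubsaz → venelpubsazim) add ve- … -im around the stem.
So mudfuz → vemudfuzim.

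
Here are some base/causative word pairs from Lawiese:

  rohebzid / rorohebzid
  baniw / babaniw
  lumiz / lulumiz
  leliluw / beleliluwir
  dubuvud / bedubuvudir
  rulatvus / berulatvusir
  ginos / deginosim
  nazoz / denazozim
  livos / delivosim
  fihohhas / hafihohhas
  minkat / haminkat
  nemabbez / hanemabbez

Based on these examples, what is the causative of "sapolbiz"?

sasapolbiz

"sapolbiz" has last vowel 'i'. The stems whose last vowel is 'i' (rohebzid → rorohebzid, baniw → babaniw, lumiz → lulumiz) repeat the first consonant+vowel as a prefix.
The other patterns: stems whose last vowel is 'u' add be- … -ir around the stem; stems whose last vowel is 'o' add de- … -im around the stem; stems whose last vowel is 'a' or 'e' add the prefix ha-.
So sapolbiz → sasapolbiz.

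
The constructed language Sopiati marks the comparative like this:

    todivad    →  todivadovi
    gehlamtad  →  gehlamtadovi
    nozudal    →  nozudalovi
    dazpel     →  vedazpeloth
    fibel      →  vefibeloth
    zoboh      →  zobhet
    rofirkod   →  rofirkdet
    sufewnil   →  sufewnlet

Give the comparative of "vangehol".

vangehlet

nozudal and dazpel both end in -l yet inflect differently (nozudalovi, vedazpeloth), so the final letter is not what conditions the rule; the last vowel is.
"vangehol" has last vowel 'o'. The stems whose last vowel is 'o' (zoboh → zobhet, rofirkod → rofirkdet) delete the last vowel and add -et.
So vangehol → vangehlet.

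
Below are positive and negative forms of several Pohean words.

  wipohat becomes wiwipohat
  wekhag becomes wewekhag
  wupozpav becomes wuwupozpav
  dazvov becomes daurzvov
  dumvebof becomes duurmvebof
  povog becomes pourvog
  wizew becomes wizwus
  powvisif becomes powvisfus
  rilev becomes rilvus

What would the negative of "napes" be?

napsus

wupozpav and dazvov both end in -v yet inflect differently (wuwupozpav, daurzvov), so the final letter is not what conditions the rule; the last vowel is.
"napes" has last vowel 'e'. The stems whose last vowel is 'e' (wizew → wizwus, rilev → rilvus) delete the last vowel and add -us.
So napes → napsus.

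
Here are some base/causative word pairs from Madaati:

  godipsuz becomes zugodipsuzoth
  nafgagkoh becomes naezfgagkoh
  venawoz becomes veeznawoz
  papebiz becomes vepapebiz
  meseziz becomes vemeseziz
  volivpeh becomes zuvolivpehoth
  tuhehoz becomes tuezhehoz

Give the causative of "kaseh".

zukasehoth

"kaseh" has last vowel 'e'. The one such stem in the data (volivpeh → zuvolivpehoth) adds zu- … -oth around the stem, so the same rule applies.
So kaseh → zukasehoth.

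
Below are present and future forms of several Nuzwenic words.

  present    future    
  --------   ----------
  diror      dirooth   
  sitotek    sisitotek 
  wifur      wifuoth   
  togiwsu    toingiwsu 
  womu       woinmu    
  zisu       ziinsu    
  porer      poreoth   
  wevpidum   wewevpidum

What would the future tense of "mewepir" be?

"mewepir" ends in -r. The stems ending in -r (porer → poreoth, wifur → wifuoth, diror → dirooth) drop the final letter and add -oth.
The other patterns: stems ending in -u insert -in- after the first vowel; stems ending in -k or -m repeat the first consonant+vowel as a prefix.
So mewepir → mewepioth.

mewepioth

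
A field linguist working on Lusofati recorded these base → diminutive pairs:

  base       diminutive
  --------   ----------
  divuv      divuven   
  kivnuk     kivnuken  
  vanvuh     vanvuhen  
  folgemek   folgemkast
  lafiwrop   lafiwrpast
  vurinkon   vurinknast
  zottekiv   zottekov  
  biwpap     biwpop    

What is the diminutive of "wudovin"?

wudovon

"wudovin" has last vowel 'i'. The one such stem in the data (zottekiv → zottekov) changes the last vowel to 'o' (as does biwpap), so the same rule applies.
So wudovin → wudovon.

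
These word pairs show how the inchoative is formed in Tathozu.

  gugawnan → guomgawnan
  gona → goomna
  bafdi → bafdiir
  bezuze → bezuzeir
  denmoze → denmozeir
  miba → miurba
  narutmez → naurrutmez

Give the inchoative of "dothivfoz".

dothivfozir

gona and miba both end in -a yet inflect differently (goomna, miurba), so the final letter is not what conditions the rule; the first letter is.
"dothivfoz" begins with d-. The one such stem in the data (denmoze → denmozeir) adds -ir, so the same rule applies.
So dothivfoz → dothivfozir.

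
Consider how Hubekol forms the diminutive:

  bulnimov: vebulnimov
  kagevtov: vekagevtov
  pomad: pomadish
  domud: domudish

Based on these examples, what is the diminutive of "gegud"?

"gegud" ends in -d. The stems ending in -d (domud → domudish, pomad → pomadish) add -ish.
The other pattern: stems ending in -v add the prefix ve-.
So gegud → gegudish.

gegudish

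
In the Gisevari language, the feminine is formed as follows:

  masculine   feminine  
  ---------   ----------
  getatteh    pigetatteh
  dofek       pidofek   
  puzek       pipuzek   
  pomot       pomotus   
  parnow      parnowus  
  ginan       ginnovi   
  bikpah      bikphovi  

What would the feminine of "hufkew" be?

"hufkew" has last vowel 'e'. The stems whose last vowel is 'e' (getatteh → pigetatteh, dofek → pidofek, puzek → pipuzek) add the prefix pi-.
The other patterns: stems whose last vowel is 'o' add -us; stems whose last vowel is 'a' delete the last vowel and add -ovi.
So hufkew → pihufkew.

pihufkew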